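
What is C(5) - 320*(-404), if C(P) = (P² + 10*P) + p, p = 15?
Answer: 129370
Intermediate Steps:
C(P) = 15 + P² + 10*P (C(P) = (P² + 10*P) + 15 = 15 + P² + 10*P)
C(5) - 320*(-404) = (15 + 5² + 10*5) - 320*(-404) = (15 + 25 + 50) + 129280 = 90 + 129280 = 129370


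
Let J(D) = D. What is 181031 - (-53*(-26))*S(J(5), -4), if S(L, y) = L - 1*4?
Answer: 179653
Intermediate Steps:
S(L, y) = -4 + L (S(L, y) = L - 4 = -4 + L)
181031 - (-53*(-26))*S(J(5), -4) = 181031 - (-53*(-26))*(-4 + 5) = 181031 - 1378 = 179653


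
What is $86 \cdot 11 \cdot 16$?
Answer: $15136$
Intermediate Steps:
$86 \cdot 11 \cdot 16 = 86 \cdot 176 = 15136$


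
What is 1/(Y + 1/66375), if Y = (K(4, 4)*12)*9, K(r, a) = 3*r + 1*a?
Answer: 66375/114696001 ≈ 0.00057870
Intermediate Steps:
K(r, a) = a + 3*r (K(r, a) = 3*r + a = a + 3*r)
Y = 1728 (Y = ((4 + 3*4)*12)*9 = ((4 + 12)*12)*9 = (16*12)*9 = 192*9 = 1728)
1/(Y + 1/66375) = 1/(1728 + 1/66375) = 1/(114696001/66375) = 66375/114696001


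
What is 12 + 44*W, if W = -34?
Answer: -1484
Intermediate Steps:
12 + 44*W = 12 + 44*(-34) = 12 - 1496 = -1484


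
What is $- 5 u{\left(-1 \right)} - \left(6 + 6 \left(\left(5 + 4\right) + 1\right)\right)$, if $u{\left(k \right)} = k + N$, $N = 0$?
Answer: $-61$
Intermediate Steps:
$u{\left(k \right)} = k$ ($u{\left(k \right)} = k + 0 = k$)
$- 5 u{\left(-1 \right)} - \left(6 + 6 \left(\left(5 + 4\right) + 1\right)\right) = \left(-5\right) \left(-1\right) - \left(6 + 6 \left(\left(5 + 4\right) + 1\right)\right) = 5 - \left(6 + 6 \left(9 + 1\right)\right) = 5 - 66 = -61$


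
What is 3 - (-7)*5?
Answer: 38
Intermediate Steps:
3 - (-7)*5 = 3 - 7*(-5) = 3 + 35 = 38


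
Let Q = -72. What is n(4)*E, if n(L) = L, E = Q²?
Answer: 20736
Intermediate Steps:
E = 5184 (E = (-72)² = 5184)
n(4)*E = 4*5184 = 20736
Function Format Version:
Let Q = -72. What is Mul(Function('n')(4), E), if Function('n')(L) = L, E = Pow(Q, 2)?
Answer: 20736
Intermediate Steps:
E = 5184 (E = Pow(-72, 2) = 5184)
Mul(Function('n')(4), E) = Mul(4, 5184) = 20736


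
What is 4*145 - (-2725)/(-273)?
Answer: 155615/273 ≈ 570.02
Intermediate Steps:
4*145 - (-2725)/(-273) = 580 - (-2725)*(-1)/273 = 580 - 1*2725/273 = 580 - 2725/273 = 155615/273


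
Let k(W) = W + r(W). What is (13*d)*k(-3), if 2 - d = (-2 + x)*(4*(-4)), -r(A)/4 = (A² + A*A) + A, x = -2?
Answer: 50778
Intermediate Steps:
r(A) = -8*A² - 4*A (r(A) = -4*((A² + A*A) + A) = -4*((A² + A²) + A) = -4*(2*A² + A) = -4*(A + 2*A²) = -8*A² - 4*A)
d = -62 (d = 2 - (-2 - 2)*4*(-4) = 2 - (-4)*(-16) = 2 - 1*64 = 2 - 64 = -62)
k(W) = W - 4*W*(1 + 2*W)
(13*d)*k(-3) = (13*(-62))*(-3*(-3 - 8*(-3))) = -(-2418)*(-3 + 24) = -(-2418)*21 = -806*(-63) = 50778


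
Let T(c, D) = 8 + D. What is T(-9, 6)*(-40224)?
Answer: -563136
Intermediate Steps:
T(-9, 6)*(-40224) = (8 + 6)*(-40224) = 14*(-40224) = -563136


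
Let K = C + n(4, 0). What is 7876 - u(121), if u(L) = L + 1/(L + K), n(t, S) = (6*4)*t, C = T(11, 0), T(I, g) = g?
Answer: 1682834/217 ≈ 7755.0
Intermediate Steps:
C = 0
n(t, S) = 24*t
K = 96 (K = 0 + 24*4 = 0 + 96 = 96)
u(L) = L + 1/(96 + L) (u(L) = L + 1/(L + 96) = L + 1/(96 + L))
7876 - u(121) = 7876 - (1 + 121**2 + 96*121)/(96 + 121) = 7876 - (1 + 14641 + 11616)/217 = 7876 - 26258/217 = 1682834/217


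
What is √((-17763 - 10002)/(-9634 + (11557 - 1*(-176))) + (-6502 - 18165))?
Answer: I*√108736172002/2099 ≈ 157.1*I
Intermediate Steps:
√((-17763 - 10002)/(-9634 + (11557 - 1*(-176))) + (-6502 - 18165)) = √(-27765/(-9634 + (11557 + 176)) - 24667) = √(-27765/(-9634 + 11733) - 24667) = √(-27765/2099 - 24667) = √(-51803798/2099) = I*√108736172002/2099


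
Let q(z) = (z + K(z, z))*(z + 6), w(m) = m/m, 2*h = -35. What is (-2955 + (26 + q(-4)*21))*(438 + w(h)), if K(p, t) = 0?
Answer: -1359583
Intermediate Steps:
h = -35/2 (h = (½)*(-35) = -35/2 ≈ -17.500)
w(m) = 1
q(z) = z*(6 + z) (q(z) = (z + 0)*(z + 6) = z*(6 + z))
(-2955 + (26 + q(-4)*21))*(438 + w(h)) = (-2955 + (26 - 4*(6 - 4)*21))*(438 + 1) = (-2955 + (26 - 4*2*21))*439 = (-2955 + (26 - 8*21))*439 = (-2955 + (26 - 168))*439 = (-2955 - 142)*439 = -3097*439 = -1359583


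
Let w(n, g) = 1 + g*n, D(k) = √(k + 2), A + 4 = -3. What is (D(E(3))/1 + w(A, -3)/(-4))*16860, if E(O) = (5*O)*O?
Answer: -92730 + 16860*√47 ≈ 22856.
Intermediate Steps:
A = -7 (A = -4 - 3 = -7)
E(O) = 5*O²
D(k) = √(2 + k)
(D(E(3))/1 + w(A, -3)/(-4))*16860 = (√(2 + 5*3²)/1 + (1 - 3*(-7))/(-4))*16860 = (√(2 + 5*9)*1 + (1 + 21)*(-¼))*16860 = (√(2 + 45)*1 + 22*(-¼))*16860 = (√47*1 - 11/2)*16860 = (√47 - 11/2)*16860 = (-11/2 + √47)*16860 = -92730 + 16860*√47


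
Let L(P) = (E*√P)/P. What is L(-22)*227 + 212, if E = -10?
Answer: 212 + 1135*I*√22/11 ≈ 212.0 + 483.97*I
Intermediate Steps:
L(P) = -10/√P (L(P) = (-10*√P)/P = -10/√P)
L(-22)*227 + 212 = -(-5)*I*√22/11*227 + 212 = (5*I*√22/11)*227 + 212 = 1135*I*√22/11 + 212 = 212 + 1135*I*√22/11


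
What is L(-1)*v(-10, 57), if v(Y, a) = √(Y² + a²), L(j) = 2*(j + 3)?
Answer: 4*√3349 ≈ 231.48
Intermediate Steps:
L(j) = 6 + 2*j (L(j) = 2*(3 + j) = 6 + 2*j)
L(-1)*v(-10, 57) = (6 + 2*(-1))*√((-10)² + 57²) = (6 - 2)*√(100 + 3249) = 4*√3349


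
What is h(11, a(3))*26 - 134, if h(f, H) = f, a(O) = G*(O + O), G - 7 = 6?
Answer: 152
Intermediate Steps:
G = 13 (G = 7 + 6 = 13)
a(O) = 26*O (a(O) = 13*(O + O) = 13*(2*O) = 26*O)
h(11, a(3))*26 - 134 = 11*26 - 134 = 286 - 134 = 152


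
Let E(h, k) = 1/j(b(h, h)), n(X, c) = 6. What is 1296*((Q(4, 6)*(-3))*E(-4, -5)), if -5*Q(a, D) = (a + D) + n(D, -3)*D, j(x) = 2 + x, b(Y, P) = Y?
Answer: -89424/5 ≈ -17885.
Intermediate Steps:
E(h, k) = 1/(2 + h)
Q(a, D) = -7*D/5 - a/5 (Q(a, D) = -((a + D) + 6*D)/5 = -((D + a) + 6*D)/5 = -(a + 7*D)/5 = -7*D/5 - a/5)
1296*((Q(4, 6)*(-3))*E(-4, -5)) = 1296*(((-7/5*6 - ⅕*4)*(-3))/(2 - 4)) = 1296*(((-42/5 - ⅘)*(-3))/(-2)) = 1296*(-46/5*(-3)*(-½)) = 1296*((138/5)*(-½)) = 1296*(-69/5) = -89424/5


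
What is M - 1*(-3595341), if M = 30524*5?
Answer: 3747961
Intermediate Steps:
M = 152620
M - 1*(-3595341) = 152620 - 1*(-3595341) = 152620 + 3595341 = 3747961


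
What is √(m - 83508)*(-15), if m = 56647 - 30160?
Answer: -15*I*√57021 ≈ -3581.9*I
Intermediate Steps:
m = 26487
√(m - 83508)*(-15) = √(26487 - 83508)*(-15) = √(-57021)*(-15) = (I*√57021)*(-15) = -15*I*√57021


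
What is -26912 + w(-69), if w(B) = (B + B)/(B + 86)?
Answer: -457642/17 ≈ -26920.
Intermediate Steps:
w(B) = 2*B/(86 + B) (w(B) = (2*B)/(86 + B) = 2*B/(86 + B))
-26912 + w(-69) = -26912 + 2*(-69)/(86 - 69) = -26912 + 2*(-69)/17 = -26912 + 2*(-69)*(1/17) = -26912 - 138/17 = -457642/17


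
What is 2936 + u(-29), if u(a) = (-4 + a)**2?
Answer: 4025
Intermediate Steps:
2936 + u(-29) = 2936 + (-4 - 29)**2 = 2936 + (-33)**2 = 2936 + 1089 = 4025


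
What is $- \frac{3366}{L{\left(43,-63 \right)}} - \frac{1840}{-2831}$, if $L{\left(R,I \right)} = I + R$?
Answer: $\frac{4782973}{28310} \approx 168.95$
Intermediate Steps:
$- \frac{3366}{L{\left(43,-63 \right)}} - \frac{1840}{-2831} = - \frac{3366}{-63 + 43} - \frac{1840}{-2831} = - \frac{3366}{-20} - - \frac{1840}{2831} = \left(-3366\right) \left(- \frac{1}{20}\right) + \frac{1840}{2831} = \frac{1683}{10} + \frac{1840}{2831} = \frac{4782973}{28310}$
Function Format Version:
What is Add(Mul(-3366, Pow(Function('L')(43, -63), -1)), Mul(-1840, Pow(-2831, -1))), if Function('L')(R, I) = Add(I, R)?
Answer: Rational(4782973, 28310) ≈ 168.95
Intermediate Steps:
Add(Mul(-3366, Pow(Function('L')(43, -63), -1)), Mul(-1840, Pow(-2831, -1))) = Add(Mul(-3366, Pow(Add(-63, 43), -1)), Mul(-1840, Pow(-2831, -1))) = Add(Mul(-3366, Pow(-20, -1)), Mul(-1840, Rational(-1, 2831))) = Add(Mul(-3366, Rational(-1, 20)), Rational(1840, 2831)) = Add(Rational(1683, 10), Rational(1840, 2831)) = Rational(4782973, 28310)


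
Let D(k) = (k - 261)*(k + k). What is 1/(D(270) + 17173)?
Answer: 1/22033 ≈ 4.5386e-5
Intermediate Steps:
D(k) = 2*k*(-261 + k) (D(k) = (-261 + k)*(2*k) = 2*k*(-261 + k))
1/(D(270) + 17173) = 1/(2*270*(-261 + 270) + 17173) = 1/(2*270*9 + 17173) = 1/(4860 + 17173) = 1/22033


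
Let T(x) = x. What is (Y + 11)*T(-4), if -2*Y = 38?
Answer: 32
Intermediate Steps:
Y = -19 (Y = -½*38 = -19)
(Y + 11)*T(-4) = (-19 + 11)*(-4) = -8*(-4) = 32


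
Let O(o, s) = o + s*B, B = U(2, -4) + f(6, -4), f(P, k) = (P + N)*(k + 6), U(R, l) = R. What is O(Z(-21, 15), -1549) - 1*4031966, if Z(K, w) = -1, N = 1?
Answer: -4056751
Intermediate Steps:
f(P, k) = (1 + P)*(6 + k) (f(P, k) = (P + 1)*(k + 6) = (1 + P)*(6 + k))
B = 16 (B = 2 + (6 - 4 + 6*6 + 6*(-4)) = 2 + (6 - 4 + 36 - 24) = 2 + 14 = 16)
O(o, s) = o + 16*s (O(o, s) = o + s*16 = o + 16*s)
O(Z(-21, 15), -1549) - 1*4031966 = (-1 + 16*(-1549)) - 1*4031966 = (-1 - 24784) - 4031966 = -24785 - 4031966 = -4056751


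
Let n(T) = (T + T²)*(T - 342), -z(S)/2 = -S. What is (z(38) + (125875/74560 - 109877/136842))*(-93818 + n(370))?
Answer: 49025124411242055/170048992 ≈ 2.8830e+8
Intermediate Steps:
z(S) = 2*S (z(S) = -(-2)*S = 2*S)
n(T) = (-342 + T)*(T + T²) (n(T) = (T + T²)*(-342 + T) = (-342 + T)*(T + T²))
(z(38) + (125875/74560 - 109877/136842))*(-93818 + n(370)) = (2*38 + (125875/74560 - 109877/136842))*(-93818 + 370*(-342 + 370² - 341*370)) = (76 + (125875*(1/74560) - 109877*1/136842))*(-93818 + 370*(-342 + 136900 - 126170)) = (76 + (25175/14912 - 109877/136842))*(-93818 + 370*10388) = (76 + 903255763/1020293952)*(-93818 + 3843560) = (78445596115/1020293952)*3749742 = 49025124411242055/170048992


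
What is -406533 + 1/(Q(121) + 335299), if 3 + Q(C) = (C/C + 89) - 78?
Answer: -136313767163/335308 ≈ -4.0653e+5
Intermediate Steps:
Q(C) = 9 (Q(C) = -3 + ((C/C + 89) - 78) = -3 + ((1 + 89) - 78) = -3 + (90 - 78) = -3 + 12 = 9)
-406533 + 1/(Q(121) + 335299) = -406533 + 1/(9 + 335299) = -406533 + 1/335308 = -136313767163/335308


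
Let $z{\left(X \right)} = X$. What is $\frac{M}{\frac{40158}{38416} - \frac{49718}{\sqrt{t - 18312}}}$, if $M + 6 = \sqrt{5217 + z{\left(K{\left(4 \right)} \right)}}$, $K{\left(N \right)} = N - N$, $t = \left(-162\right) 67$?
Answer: $- \frac{33746003945136}{456002473032003671} + \frac{5624333990856 \sqrt{5217}}{456002473032003671} - \frac{27514980107328 i \sqrt{16906558}}{456002473032003671} + \frac{55029960214656 i \sqrt{29166}}{456002473032003671} \approx 0.00081687 - 0.22749 i$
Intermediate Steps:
$t = -10854$
$K{\left(N \right)} = 0$
$M = -6 + \sqrt{5217}$ ($M = -6 + \sqrt{5217 + 0} = -6 + \sqrt{5217} \approx 66.229$)
$\frac{M}{\frac{40158}{38416} - \frac{49718}{\sqrt{t - 18312}}} = \frac{-6 + \sqrt{5217}}{\frac{40158}{38416} - \frac{49718}{\sqrt{-10854 - 18312}}} = \frac{-6 + \sqrt{5217}}{40158 \cdot \frac{1}{38416} - \frac{49718}{\sqrt{-29166}}} = \frac{-6 + \sqrt{5217}}{\frac{20079}{19208} - \frac{49718}{i \sqrt{29166}}} = \frac{-6 + \sqrt{5217}}{\frac{20079}{19208} - 49718 \left(- \frac{i \sqrt{29166}}{29166}\right)} = \frac{-6 + \sqrt{5217}}{\frac{20079}{19208} + \frac{24859 i \sqrt{29166}}{14583}}$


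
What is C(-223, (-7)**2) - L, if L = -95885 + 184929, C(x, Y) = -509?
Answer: -89553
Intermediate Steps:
L = 89044
C(-223, (-7)**2) - L = -509 - 1*89044 = -509 - 89044 = -89553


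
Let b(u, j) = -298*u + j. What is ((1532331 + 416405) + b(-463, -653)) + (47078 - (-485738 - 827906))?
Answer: 3446779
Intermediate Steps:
b(u, j) = j - 298*u
((1532331 + 416405) + b(-463, -653)) + (47078 - (-485738 - 827906)) = ((1532331 + 416405) + (-653 - 298*(-463))) + (47078 - (-485738 - 827906)) = (1948736 + (-653 + 137974)) + (47078 - 1*(-1313644)) = (1948736 + 137321) + (47078 + 1313644) = 2086057 + 1360722 = 3446779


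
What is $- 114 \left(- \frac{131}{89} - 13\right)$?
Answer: $\frac{146832}{89} \approx 1649.8$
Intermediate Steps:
$- 114 \left(- \frac{131}{89} - 13\right) = \left(-114\right) \left(- \frac{1288}{89}\right) = \frac{146832}{89}$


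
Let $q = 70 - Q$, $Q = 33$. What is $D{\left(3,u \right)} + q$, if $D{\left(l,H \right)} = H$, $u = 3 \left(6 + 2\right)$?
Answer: $61$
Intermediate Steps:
$u = 24$ ($u = 3 \cdot 8 = 24$)
$q = 37$ ($q = 70 - 33 = 37$)
$D{\left(3,u \right)} + q = 24 + 37 = 61$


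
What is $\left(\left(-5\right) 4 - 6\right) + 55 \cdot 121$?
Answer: $6629$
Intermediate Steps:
$\left(\left(-5\right) 4 - 6\right) + 55 \cdot 121 = \left(-20 - 6\right) + 6655 = -26 + 6655 = 6629$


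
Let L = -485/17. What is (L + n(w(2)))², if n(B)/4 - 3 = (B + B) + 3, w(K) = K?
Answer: 38025/289 ≈ 131.57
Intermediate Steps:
L = -485/17 (L = -485*1/17 = -485/17 ≈ -28.529)
n(B) = 24 + 8*B (n(B) = 12 + 4*((B + B) + 3) = 12 + 4*(2*B + 3) = 12 + 4*(3 + 2*B) = 12 + (12 + 8*B) = 24 + 8*B)
(L + n(w(2)))² = (-485/17 + (24 + 8*2))² = (-485/17 + (24 + 16))² = (-485/17 + 40)² = (195/17)² = 38025/289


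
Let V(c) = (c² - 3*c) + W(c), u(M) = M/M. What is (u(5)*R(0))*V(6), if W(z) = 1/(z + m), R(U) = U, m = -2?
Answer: 0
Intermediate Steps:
u(M) = 1
W(z) = 1/(-2 + z) (W(z) = 1/(z - 2) = 1/(-2 + z))
V(c) = c² + 1/(-2 + c) - 3*c (V(c) = (c² - 3*c) + 1/(-2 + c) = c² + 1/(-2 + c) - 3*c)
(u(5)*R(0))*V(6) = (1*0)*((1 + 6*(-3 + 6)*(-2 + 6))/(-2 + 6)) = 0*((1 + 6*3*4)/4) = 0*((1 + 72)/4) = 0*((¼)*73) = 0*(73/4) = 0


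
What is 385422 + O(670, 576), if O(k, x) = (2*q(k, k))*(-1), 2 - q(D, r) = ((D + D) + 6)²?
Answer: 4008850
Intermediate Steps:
q(D, r) = 2 - (6 + 2*D)² (q(D, r) = 2 - ((D + D) + 6)² = 2 - (2*D + 6)² = 2 - (6 + 2*D)²)
O(k, x) = -4 + 8*(3 + k)² (O(k, x) = (2*(2 - 4*(3 + k)²))*(-1) = (4 - 8*(3 + k)²)*(-1) = -4 + 8*(3 + k)²)
385422 + O(670, 576) = 385422 + (-4 + 8*(3 + 670)²) = 385422 + (-4 + 8*673²) = 385422 + (-4 + 8*452929) = 385422 + (-4 + 3623432) = 385422 + 3623428 = 4008850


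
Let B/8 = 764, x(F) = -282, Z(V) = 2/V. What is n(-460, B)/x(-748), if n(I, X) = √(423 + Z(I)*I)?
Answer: -5*√17/282 ≈ -0.073105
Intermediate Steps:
B = 6112 (B = 8*764 = 6112)
n(I, X) = 5*√17 (n(I, X) = √(423 + (2/I)*I) = √(423 + 2) = √425 = 5*√17)
n(-460, B)/x(-748) = (5*√17)/(-282) = (5*√17)*(-1/282) = -5*√17/282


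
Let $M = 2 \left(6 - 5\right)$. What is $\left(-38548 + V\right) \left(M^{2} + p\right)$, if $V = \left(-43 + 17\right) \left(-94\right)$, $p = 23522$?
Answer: $-849382704$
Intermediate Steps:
$M = 2$ ($M = 2 \cdot 1 = 2$)
$V = 2444$ ($V = \left(-26\right) \left(-94\right) = 2444$)
$\left(-38548 + V\right) \left(M^{2} + p\right) = \left(-38548 + 2444\right) \left(2^{2} + 23522\right) = - 36104 \left(4 + 23522\right) = \left(-36104\right) 23526 = -849382704$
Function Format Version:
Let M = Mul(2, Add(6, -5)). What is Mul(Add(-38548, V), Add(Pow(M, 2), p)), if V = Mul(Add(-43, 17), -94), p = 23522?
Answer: -849382704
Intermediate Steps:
M = 2 (M = Mul(2, 1) = 2)
V = 2444 (V = Mul(-26, -94) = 2444)
Mul(Add(-38548, V), Add(Pow(M, 2), p)) = Mul(Add(-38548, 2444), Add(Pow(2, 2), 23522)) = Mul(-36104, Add(4, 23522)) = Mul(-36104, 23526) = -849382704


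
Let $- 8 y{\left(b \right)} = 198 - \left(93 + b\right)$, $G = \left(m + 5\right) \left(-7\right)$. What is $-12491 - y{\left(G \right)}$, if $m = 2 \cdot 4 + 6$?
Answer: $- \frac{49845}{4} \approx -12461.0$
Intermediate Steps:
$m = 14$ ($m = 8 + 6 = 14$)
$G = -133$ ($G = \left(14 + 5\right) \left(-7\right) = 19 \left(-7\right) = -133$)
$y{\left(b \right)} = - \frac{105}{8} + \frac{b}{8}$ ($y{\left(b \right)} = - \frac{198 - \left(93 + b\right)}{8} = - \frac{105 - b}{8} = - \frac{105}{8} + \frac{b}{8}$)
$-12491 - y{\left(G \right)} = -12491 - \left(- \frac{105}{8} + \frac{1}{8} \left(-133\right)\right) = -12491 - \left(- \frac{105}{8} - \frac{133}{8}\right) = -12491 - - \frac{119}{4} = -12491 + \frac{119}{4} = - \frac{49845}{4}$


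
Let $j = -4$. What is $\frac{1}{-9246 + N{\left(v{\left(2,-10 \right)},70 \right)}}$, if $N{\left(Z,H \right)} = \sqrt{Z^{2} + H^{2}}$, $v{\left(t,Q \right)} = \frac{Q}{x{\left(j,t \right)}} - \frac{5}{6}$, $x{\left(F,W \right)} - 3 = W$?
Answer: $- \frac{332856}{3077409887} - \frac{6 \sqrt{176689}}{3077409887} \approx -0.00010898$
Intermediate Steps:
$x{\left(F,W \right)} = 3 + W$
$v{\left(t,Q \right)} = - \frac{5}{6} + \frac{Q}{3 + t}$ ($v{\left(t,Q \right)} = \frac{Q}{3 + t} - \frac{5}{6} = - \frac{5}{6} + \frac{Q}{3 + t}$)
$N{\left(Z,H \right)} = \sqrt{H^{2} + Z^{2}}$
$\frac{1}{-9246 + N{\left(v{\left(2,-10 \right)},70 \right)}} = \frac{1}{-9246 + \sqrt{70^{2} + \left(- \frac{5}{6} - \frac{10}{3 + 2}\right)^{2}}} = \frac{1}{-9246 + \sqrt{4900 + \left(- \frac{5}{6} - \frac{10}{5}\right)^{2}}} = \frac{1}{-9246 + \sqrt{4900 + \left(- \frac{5}{6} - 2\right)^{2}}} = \frac{1}{-9246 + \sqrt{4900 + \left(- \frac{17}{6}\right)^{2}}} = \frac{1}{-9246 + \sqrt{4900 + \frac{289}{36}}} = \frac{1}{-9246 + \sqrt{\frac{176689}{36}}} = \frac{1}{-9246 + \frac{\sqrt{176689}}{6}}$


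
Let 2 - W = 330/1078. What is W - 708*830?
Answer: -28794277/49 ≈ -5.8764e+5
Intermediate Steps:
W = 83/49 (W = 2 - 330/1078 = 2 - 1*15/49 = 2 - 15/49 = 83/49 ≈ 1.6939)
W - 708*830 = 83/49 - 708*830 = 83/49 - 587640 = -28794277/49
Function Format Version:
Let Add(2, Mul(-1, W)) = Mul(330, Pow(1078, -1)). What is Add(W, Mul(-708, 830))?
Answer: Rational(-28794277, 49) ≈ -5.8764e+5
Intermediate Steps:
W = Rational(83, 49) (W = Add(2, Mul(-1, Mul(330, Pow(1078, -1)))) = Add(2, Mul(-1, Mul(330, Rational(1, 1078)))) = Add(2, Mul(-1, Rational(15, 49))) = Add(2, Rational(-15, 49)) = Rational(83, 49) ≈ 1.6939)
Add(W, Mul(-708, 830)) = Add(Rational(83, 49), Mul(-708, 830)) = Add(Rational(83, 49), -587640) = Rational(-28794277, 49)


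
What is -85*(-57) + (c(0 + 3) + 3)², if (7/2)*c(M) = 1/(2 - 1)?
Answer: 237934/49 ≈ 4855.8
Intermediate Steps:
c(M) = 2/7 (c(M) = 2/(7*(2 - 1)) = (2/7)/1 = (2/7)*1 = 2/7)
-85*(-57) + (c(0 + 3) + 3)² = -85*(-57) + (2/7 + 3)² = 4845 + (23/7)² = 4845 + 529/49 = 237934/49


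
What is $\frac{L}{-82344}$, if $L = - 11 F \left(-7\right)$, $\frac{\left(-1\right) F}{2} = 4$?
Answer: $\frac{77}{10293} \approx 0.0074808$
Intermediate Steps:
$F = -8$ ($F = \left(-2\right) 4 = -8$)
$L = -616$ ($L = \left(-11\right) \left(-8\right) \left(-7\right) = 88 \left(-7\right) = -616$)
$\frac{L}{-82344} = - \frac{616}{-82344} = \left(-616\right) \left(- \frac{1}{82344}\right) = \frac{77}{10293}$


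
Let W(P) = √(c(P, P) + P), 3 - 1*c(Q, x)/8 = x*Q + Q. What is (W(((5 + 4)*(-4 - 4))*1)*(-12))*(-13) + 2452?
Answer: 2452 + 624*I*√2559 ≈ 2452.0 + 31566.0*I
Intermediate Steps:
c(Q, x) = 24 - 8*Q - 8*Q*x (c(Q, x) = 24 - 8*(x*Q + Q) = 24 - 8*(Q*x + Q) = 24 - 8*(Q + Q*x) = 24 + (-8*Q - 8*Q*x) = 24 - 8*Q - 8*Q*x)
W(P) = √(24 - 8*P² - 7*P) (W(P) = √((24 - 8*P - 8*P*P) + P) = √((24 - 8*P - 8*P²) + P) = √(24 - 8*P² - 7*P))
(W(((5 + 4)*(-4 - 4))*1)*(-12))*(-13) + 2452 = (√(24 - 8*(-4 - 4)²*(5 + 4)² - 7*(5 + 4)*(-4 - 4))*(-12))*(-13) + 2452 = (√(24 - 8*((9*(-8))*1)² - 7*9*(-8))*(-12))*(-13) + 2452 = (√(24 - 8*(-72*1)² - (-504))*(-12))*(-13) + 2452 = (√(24 - 8*(-72)² - 7*(-72))*(-12))*(-13) + 2452 = (√(24 - 8*5184 + 504)*(-12))*(-13) + 2452 = (√(24 - 41472 + 504)*(-12))*(-13) + 2452 = (√(-40944)*(-12))*(-13) + 2452 = ((4*I*√2559)*(-12))*(-13) + 2452 = -48*I*√2559*(-13) + 2452 = 624*I*√2559 + 2452 = 2452 + 624*I*√2559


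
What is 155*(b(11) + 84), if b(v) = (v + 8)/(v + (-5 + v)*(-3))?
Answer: 88195/7 ≈ 12599.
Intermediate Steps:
b(v) = (8 + v)/(15 - 2*v) (b(v) = (8 + v)/(v + (15 - 3*v)) = (8 + v)/(15 - 2*v))
155*(b(11) + 84) = 155*((-8 - 1*11)/(-15 + 2*11) + 84) = 155*((-8 - 11)/(-15 + 22) + 84) = 155*(-19/7 + 84) = 155*(569/7) = 88195/7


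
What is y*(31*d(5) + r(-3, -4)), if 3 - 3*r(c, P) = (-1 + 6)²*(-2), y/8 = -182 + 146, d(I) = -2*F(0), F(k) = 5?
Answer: 84192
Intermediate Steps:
d(I) = -10 (d(I) = -2*5 = -10)
y = -288 (y = 8*(-182 + 146) = 8*(-36) = -288)
r(c, P) = 53/3 (r(c, P) = 1 - (-1 + 6)²*(-2)/3 = 1 - 5²*(-2)/3 = 1 - 25*(-2)/3 = 1 - ⅓*(-50) = 1 + 50/3 = 53/3)
y*(31*d(5) + r(-3, -4)) = -288*(31*(-10) + 53/3) = -288*(-310 + 53/3) = -288*(-877/3) = 84192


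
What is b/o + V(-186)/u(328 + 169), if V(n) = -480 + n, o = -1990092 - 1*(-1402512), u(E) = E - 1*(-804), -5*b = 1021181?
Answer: -89726417/546029700 ≈ -0.16433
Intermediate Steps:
b = -1021181/5 (b = -⅕*1021181 = -1021181/5 ≈ -2.0424e+5)
u(E) = 804 + E (u(E) = E + 804 = 804 + E)
o = -587580 (o = -1990092 + 1402512 = -587580)
b/o + V(-186)/u(328 + 169) = -1021181/5/(-587580) + (-480 - 186)/(804 + (328 + 169)) = -1021181/5*(-1/587580) - 666/(804 + 497) = 145883/419700 - 666/1301 = -89726417/546029700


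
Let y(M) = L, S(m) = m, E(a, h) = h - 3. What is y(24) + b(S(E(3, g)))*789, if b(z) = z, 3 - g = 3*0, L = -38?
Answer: -38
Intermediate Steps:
g = 3 (g = 3 - 3*0 = 3 - 1*0 = 3 + 0 = 3)
E(a, h) = -3 + h
y(M) = -38
y(24) + b(S(E(3, g)))*789 = -38 + (-3 + 3)*789 = -38 + 0*789 = -38 + 0 = -38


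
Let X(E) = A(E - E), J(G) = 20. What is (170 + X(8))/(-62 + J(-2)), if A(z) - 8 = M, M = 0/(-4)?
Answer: -89/21 ≈ -4.2381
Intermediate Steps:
M = 0 (M = 0*(-1/4) = 0)
A(z) = 8 (A(z) = 8 + 0 = 8)
X(E) = 8
(170 + X(8))/(-62 + J(-2)) = (170 + 8)/(-62 + 20) = 178/(-42) = 178*(-1/42) = -89/21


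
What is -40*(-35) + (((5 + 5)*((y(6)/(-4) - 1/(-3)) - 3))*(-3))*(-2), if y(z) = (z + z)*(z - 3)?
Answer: 700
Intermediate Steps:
y(z) = 2*z*(-3 + z) (y(z) = (2*z)*(-3 + z) = 2*z*(-3 + z))
-40*(-35) + (((5 + 5)*((y(6)/(-4) - 1/(-3)) - 3))*(-3))*(-2) = -40*(-35) + (((5 + 5)*(((2*6*(-3 + 6))/(-4) - 1/(-3)) - 3))*(-3))*(-2) = 1400 + ((10*(((2*6*3)*(-¼) - 1*(-⅓)) - 3))*(-3))*(-2) = 1400 + ((10*((36*(-¼) + ⅓) - 3))*(-3))*(-2) = 1400 + ((10*((-9 + ⅓) - 3))*(-3))*(-2) = 1400 + ((10*(-26/3 - 3))*(-3))*(-2) = 1400 + ((10*(-35/3))*(-3))*(-2) = 1400 - 350/3*(-3)*(-2) = 1400 + 350*(-2) = 1400 - 700 = 700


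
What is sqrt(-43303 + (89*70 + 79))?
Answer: I*sqrt(36994) ≈ 192.34*I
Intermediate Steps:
sqrt(-43303 + (89*70 + 79)) = sqrt(-43303 + (6230 + 79)) = sqrt(-43303 + 6309) = sqrt(-36994) = I*sqrt(36994)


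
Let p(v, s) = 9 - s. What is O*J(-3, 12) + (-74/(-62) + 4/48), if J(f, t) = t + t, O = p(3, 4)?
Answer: 45115/372 ≈ 121.28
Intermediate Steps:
O = 5 (O = 9 - 1*4 = 9 - 4 = 5)
J(f, t) = 2*t
O*J(-3, 12) + (-74/(-62) + 4/48) = 5*(2*12) + (-74/(-62) + 4/48) = 5*24 + (-74*(-1/62) + 4*(1/48)) = 120 + (37/31 + 1/12) = 120 + 475/372 = 45115/372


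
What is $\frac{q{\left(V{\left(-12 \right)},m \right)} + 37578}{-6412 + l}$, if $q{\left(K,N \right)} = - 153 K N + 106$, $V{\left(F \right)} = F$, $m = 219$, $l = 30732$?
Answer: $\frac{54971}{3040} \approx 18.083$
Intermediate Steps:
$q{\left(K,N \right)} = 106 - 153 K N$ ($q{\left(K,N \right)} = - 153 K N + 106 = 106 - 153 K N$)
$\frac{q{\left(V{\left(-12 \right)},m \right)} + 37578}{-6412 + l} = \frac{\left(106 - \left(-1836\right) 219\right) + 37578}{-6412 + 30732} = \frac{\left(106 + 402084\right) + 37578}{24320} = \left(402190 + 37578\right) \frac{1}{24320} = 439768 \cdot \frac{1}{24320} = \frac{54971}{3040}$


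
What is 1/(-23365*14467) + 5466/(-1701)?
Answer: -615875091577/191658164985 ≈ -3.2134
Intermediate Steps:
1/(-23365*14467) + 5466/(-1701) = -1/23365*1/14467 + 5466*(-1/1701) = -1/338021455 - 1822/567 = -615875091577/191658164985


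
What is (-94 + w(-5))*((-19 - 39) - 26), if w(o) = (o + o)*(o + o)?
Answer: -504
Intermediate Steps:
w(o) = 4*o² (w(o) = (2*o)*(2*o) = 4*o²)
(-94 + w(-5))*((-19 - 39) - 26) = (-94 + 4*(-5)²)*((-19 - 39) - 26) = (-94 + 4*25)*(-58 - 26) = (-94 + 100)*(-84) = 6*(-84) = -504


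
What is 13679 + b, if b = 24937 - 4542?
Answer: 34074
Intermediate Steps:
b = 20395
13679 + b = 13679 + 20395 = 34074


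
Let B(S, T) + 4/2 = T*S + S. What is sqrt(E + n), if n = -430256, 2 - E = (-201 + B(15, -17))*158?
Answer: 2*I*sqrt(90065) ≈ 600.22*I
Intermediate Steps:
B(S, T) = -2 + S + S*T (B(S, T) = -2 + (T*S + S) = -2 + (S*T + S) = -2 + (S + S*T) = -2 + S + S*T)
E = 69996 (E = 2 - (-201 + (-2 + 15 + 15*(-17)))*158 = 2 - (-201 + (-2 + 15 - 255))*158 = 2 - (-201 - 242)*158 = 2 - (-443)*158 = 2 - 1*(-69994) = 2 + 69994 = 69996)
sqrt(E + n) = sqrt(69996 - 430256) = sqrt(-360260) = 2*I*sqrt(90065)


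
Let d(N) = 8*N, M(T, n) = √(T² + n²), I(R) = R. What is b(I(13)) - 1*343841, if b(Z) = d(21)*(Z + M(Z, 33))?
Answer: -341657 + 168*√1258 ≈ -3.3570e+5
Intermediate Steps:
b(Z) = 168*Z + 168*√(1089 + Z²) (b(Z) = (8*21)*(Z + √(Z² + 33²)) = 168*(Z + √(Z² + 1089)) = 168*(Z + √(1089 + Z²)) = 168*Z + 168*√(1089 + Z²))
b(I(13)) - 1*343841 = (168*13 + 168*√(1089 + 13²)) - 1*343841 = (2184 + 168*√(1089 + 169)) - 343841 = (2184 + 168*√1258) - 343841 = -341657 + 168*√1258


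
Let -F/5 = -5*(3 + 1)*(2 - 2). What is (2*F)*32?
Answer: 0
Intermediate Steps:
F = 0 (F = -(-25)*(3 + 1)*(2 - 2) = -(-25)*4*0 = -(-25)*0 = -5*0 = 0)
(2*F)*32 = (2*0)*32 = 0*32 = 0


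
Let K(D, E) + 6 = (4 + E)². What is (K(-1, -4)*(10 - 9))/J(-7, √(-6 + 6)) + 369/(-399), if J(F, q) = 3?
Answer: -389/133 ≈ -2.9248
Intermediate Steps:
K(D, E) = -6 + (4 + E)²
(K(-1, -4)*(10 - 9))/J(-7, √(-6 + 6)) + 369/(-399) = ((-6 + (4 - 4)²)*(10 - 9))/3 + 369/(-399) = ((-6 + 0²)*1)*(⅓) + 369*(-1/399) = ((-6 + 0)*1)*(⅓) - 123/133 = -6*1*(⅓) - 123/133 = -6*⅓ - 123/133 = -2 - 123/133 = -389/133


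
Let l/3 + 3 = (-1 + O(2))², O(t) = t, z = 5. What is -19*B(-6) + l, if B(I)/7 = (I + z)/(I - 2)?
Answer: -181/8 ≈ -22.625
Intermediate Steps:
B(I) = 7*(5 + I)/(-2 + I) (B(I) = 7*((I + 5)/(I - 2)) = 7*((5 + I)/(-2 + I)) = 7*(5 + I)/(-2 + I))
l = -6 (l = -9 + 3*(-1 + 2)² = -9 + 3*1² = -9 + 3*1 = -9 + 3 = -6)
-19*B(-6) + l = -133*(5 - 6)/(-2 - 6) - 6 = -133*(-1)/(-8) - 6 = -133*(-1)*(-1)/8 - 6 = -19*7/8 - 6 = -133/8 - 6 = -181/8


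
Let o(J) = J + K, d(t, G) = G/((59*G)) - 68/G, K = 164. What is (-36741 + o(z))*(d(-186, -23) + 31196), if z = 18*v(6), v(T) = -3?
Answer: -1550846903417/1357 ≈ -1.1428e+9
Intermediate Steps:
d(t, G) = 1/59 - 68/G (d(t, G) = G*(1/(59*G)) - 68/G = 1/59 - 68/G)
z = -54 (z = 18*(-3) = -54)
o(J) = 164 + J (o(J) = J + 164 = 164 + J)
(-36741 + o(z))*(d(-186, -23) + 31196) = (-36741 + (164 - 54))*((1/59)*(-4012 - 23)/(-23) + 31196) = (-36741 + 110)*((1/59)*(-1/23)*(-4035) + 31196) = -36631*(4035/1357 + 31196) = -36631*42337007/1357 = -1550846903417/1357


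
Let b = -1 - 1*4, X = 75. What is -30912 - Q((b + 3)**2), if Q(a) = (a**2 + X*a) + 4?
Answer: -31232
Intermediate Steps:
b = -5 (b = -1 - 4 = -5)
Q(a) = 4 + a**2 + 75*a (Q(a) = (a**2 + 75*a) + 4 = 4 + a**2 + 75*a)
-30912 - Q((b + 3)**2) = -30912 - (4 + ((-5 + 3)**2)**2 + 75*(-5 + 3)**2) = -30912 - (4 + ((-2)**2)**2 + 75*(-2)**2) = -30912 - (4 + 4**2 + 75*4) = -30912 - (4 + 16 + 300) = -30912 - 1*320 = -30912 - 320 = -31232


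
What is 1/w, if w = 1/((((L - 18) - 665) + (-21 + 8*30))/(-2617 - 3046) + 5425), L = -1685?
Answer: 4389132/809 ≈ 5425.4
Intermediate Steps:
w = 809/4389132 (w = 1/((((-1685 - 18) - 665) + (-21 + 8*30))/(-2617 - 3046) + 5425) = 1/(((-1703 - 665) + (-21 + 240))/(-5663) + 5425) = 1/((-2368 + 219)*(-1/5663) + 5425) = 1/(-2149*(-1/5663) + 5425) = 1/(307/809 + 5425) = 1/(4389132/809) = 809/4389132 ≈ 0.00018432)
1/w = 1/(809/4389132) = 4389132/809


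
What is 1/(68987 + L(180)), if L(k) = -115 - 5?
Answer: 1/68867 ≈ 1.4521e-5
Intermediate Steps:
L(k) = -120
1/(68987 + L(180)) = 1/(68987 - 120) = 1/68867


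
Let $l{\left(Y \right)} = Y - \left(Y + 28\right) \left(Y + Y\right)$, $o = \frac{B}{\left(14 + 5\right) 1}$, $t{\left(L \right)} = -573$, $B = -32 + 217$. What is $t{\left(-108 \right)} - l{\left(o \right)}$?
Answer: $\frac{54922}{361} \approx 152.14$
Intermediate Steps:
$B = 185$
$o = \frac{185}{19}$ ($o = \frac{185}{\left(14 + 5\right) 1} = \frac{185}{19 \cdot 1} = \frac{185}{19} \approx 9.7368$)
$l{\left(Y \right)} = Y - 2 Y \left(28 + Y\right)$ ($l{\left(Y \right)} = Y - \left(28 + Y\right) 2 Y = Y - 2 Y \left(28 + Y\right)$)
$t{\left(-108 \right)} - l{\left(o \right)} = -573 - \left(-1\right) \frac{185}{19} \left(55 + 2 \cdot \frac{185}{19}\right) = -573 - \left(-1\right) \frac{185}{19} \left(55 + \frac{370}{19}\right) = -573 - \left(-1\right) \frac{185}{19} \cdot \frac{1415}{19} = -573 - - \frac{261775}{361} = -573 + \frac{261775}{361} = \frac{54922}{361}$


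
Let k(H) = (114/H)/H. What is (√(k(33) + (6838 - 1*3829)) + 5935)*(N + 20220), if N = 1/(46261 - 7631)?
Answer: 927164039387/7726 + 781098601*√3276915/1274790 ≈ 1.2111e+8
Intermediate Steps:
N = 1/38630 ≈ 2.5887e-5
k(H) = 114/H²
(√(k(33) + (6838 - 1*3829)) + 5935)*(N + 20220) = (√(114/33² + (6838 - 1*3829)) + 5935)*(1/38630 + 20220) = (√(114*(1/1089) + (6838 - 3829)) + 5935)*(781098601/38630) = (√(38/363 + 3009) + 5935)*(781098601/38630) = (√(1092305/363) + 5935)*(781098601/38630) = (√3276915/33 + 5935)*(781098601/38630) = (5935 + √3276915/33)*(781098601/38630) = 927164039387/7726 + 781098601*√3276915/1274790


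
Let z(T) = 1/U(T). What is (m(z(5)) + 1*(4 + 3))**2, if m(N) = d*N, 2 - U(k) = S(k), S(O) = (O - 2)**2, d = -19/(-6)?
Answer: 75625/1764 ≈ 42.871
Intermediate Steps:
d = 19/6 (d = -19*(-1/6) = 19/6 ≈ 3.1667)
S(O) = (-2 + O)**2
U(k) = 2 - (-2 + k)**2
z(T) = 1/(2 - (-2 + T)**2)
m(N) = 19*N/6
(m(z(5)) + 1*(4 + 3))**2 = (19*(-1/(-2 + (-2 + 5)**2))/6 + 1*(4 + 3))**2 = (19*(-1/(-2 + 3**2))/6 + 1*7)**2 = (19*(-1/(-2 + 9))/6 + 7)**2 = (19*(-1/7)/6 + 7)**2 = (19*(-1*1/7)/6 + 7)**2 = ((19/6)*(-1/7) + 7)**2 = (-19/42 + 7)**2 = (275/42)**2 = 75625/1764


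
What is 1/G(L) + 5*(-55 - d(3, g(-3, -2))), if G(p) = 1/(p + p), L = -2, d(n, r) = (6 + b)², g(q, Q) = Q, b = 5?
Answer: -884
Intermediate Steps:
d(n, r) = 121 (d(n, r) = (6 + 5)² = 11² = 121)
G(p) = 1/(2*p)
1/G(L) + 5*(-55 - d(3, g(-3, -2))) = 1/((½)/(-2)) + 5*(-55 - 1*121) = 1/((½)*(-½)) + 5*(-55 - 121) = 1/(-¼) + 5*(-176) = -4 - 880 = -884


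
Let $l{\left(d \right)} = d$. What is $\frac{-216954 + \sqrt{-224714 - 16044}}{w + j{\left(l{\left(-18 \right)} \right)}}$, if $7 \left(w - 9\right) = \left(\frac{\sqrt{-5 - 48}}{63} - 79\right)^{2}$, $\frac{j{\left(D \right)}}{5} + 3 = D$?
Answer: $- \frac{33307657078026114}{122140368973753} - \frac{138275991 \sqrt{12760174}}{244280737947506} - \frac{14999764675707 i \sqrt{53}}{122140368973753} + \frac{153524051541 i \sqrt{240758}}{122140368973753} \approx -272.7 - 0.27731 i$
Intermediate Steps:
$j{\left(D \right)} = -15 + 5 D$
$w = 9 + \frac{\left(-79 + \frac{i \sqrt{53}}{63}\right)^{2}}{7}$ ($w = 9 + \frac{\left(\frac{\sqrt{-5 - 48}}{63} - 79\right)^{2}}{7} = 9 + \frac{\left(\sqrt{-53} \cdot \frac{1}{63} - 79\right)^{2}}{7} = 9 + \frac{\left(i \sqrt{53} \cdot \frac{1}{63} - 79\right)^{2}}{7} = 9 + \frac{\left(\frac{i \sqrt{53}}{63} - 79\right)^{2}}{7} = 9 + \frac{\left(-79 + \frac{i \sqrt{53}}{63}\right)^{2}}{7} \approx 900.57 - 2.6083 i$)
$\frac{-216954 + \sqrt{-224714 - 16044}}{w + j{\left(l{\left(-18 \right)} \right)}} = \frac{-216954 + \sqrt{-224714 - 16044}}{\left(\frac{25020523}{27783} - \frac{158 i \sqrt{53}}{441}\right) + \left(-15 + 5 \left(-18\right)\right)} = \frac{-216954 + \sqrt{-240758}}{\left(\frac{25020523}{27783} - \frac{158 i \sqrt{53}}{441}\right) - 105} = \frac{-216954 + i \sqrt{240758}}{\left(\frac{25020523}{27783} - \frac{158 i \sqrt{53}}{441}\right) - 105} = \frac{-216954 + i \sqrt{240758}}{\frac{22103308}{27783} - \frac{158 i \sqrt{53}}{441}}$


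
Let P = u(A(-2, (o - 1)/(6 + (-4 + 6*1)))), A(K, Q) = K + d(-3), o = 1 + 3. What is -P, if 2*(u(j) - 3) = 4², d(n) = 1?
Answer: -11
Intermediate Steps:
o = 4
A(K, Q) = 1 + K (A(K, Q) = K + 1 = 1 + K)
u(j) = 11 (u(j) = 3 + (½)*4² = 3 + (½)*16 = 3 + 8 = 11)
P = 11
-P = -1*11 = -11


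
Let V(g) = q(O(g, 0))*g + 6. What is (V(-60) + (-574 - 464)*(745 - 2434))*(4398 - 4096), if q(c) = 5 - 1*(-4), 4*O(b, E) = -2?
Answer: 529299696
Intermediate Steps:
O(b, E) = -1/2 (O(b, E) = (1/4)*(-2) = -1/2)
q(c) = 9 (q(c) = 5 + 4 = 9)
V(g) = 6 + 9*g (V(g) = 9*g + 6 = 6 + 9*g)
(V(-60) + (-574 - 464)*(745 - 2434))*(4398 - 4096) = ((6 + 9*(-60)) + (-574 - 464)*(745 - 2434))*(4398 - 4096) = ((6 - 540) - 1038*(-1689))*302 = (-534 + 1753182)*302 = 1752648*302 = 529299696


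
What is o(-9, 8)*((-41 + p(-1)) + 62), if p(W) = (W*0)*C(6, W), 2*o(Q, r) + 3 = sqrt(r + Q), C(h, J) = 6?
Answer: -63/2 + 21*I/2 ≈ -31.5 + 10.5*I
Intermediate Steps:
o(Q, r) = -3/2 + sqrt(Q + r)/2 (o(Q, r) = -3/2 + sqrt(r + Q)/2 = -3/2 + sqrt(Q + r)/2)
p(W) = 0 (p(W) = (W*0)*6 = 0*6 = 0)
o(-9, 8)*((-41 + p(-1)) + 62) = (-3/2 + sqrt(-9 + 8)/2)*((-41 + 0) + 62) = (-3/2 + sqrt(-1)/2)*(-41 + 62) = (-3/2 + I/2)*21 = -63/2 + 21*I/2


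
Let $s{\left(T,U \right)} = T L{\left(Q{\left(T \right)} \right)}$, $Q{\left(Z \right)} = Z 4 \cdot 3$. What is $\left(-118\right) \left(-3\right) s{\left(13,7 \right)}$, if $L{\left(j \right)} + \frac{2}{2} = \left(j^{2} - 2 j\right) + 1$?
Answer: $110558448$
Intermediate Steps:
$Q{\left(Z \right)} = 12 Z$ ($Q{\left(Z \right)} = 4 Z 3 = 12 Z$)
$L{\left(j \right)} = j^{2} - 2 j$ ($L{\left(j \right)} = -1 + \left(\left(j^{2} - 2 j\right) + 1\right) = -1 + \left(1 + j^{2} - 2 j\right) = j^{2} - 2 j$)
$s{\left(T,U \right)} = 12 T^{2} \left(-2 + 12 T\right)$ ($s{\left(T,U \right)} = T 12 T \left(-2 + 12 T\right) = 12 T^{2} \left(-2 + 12 T\right)$)
$\left(-118\right) \left(-3\right) s{\left(13,7 \right)} = \left(-118\right) \left(-3\right) 13^{2} \left(-24 + 144 \cdot 13\right) = 354 \cdot 169 \left(-24 + 1872\right) = 354 \cdot 169 \cdot 1848 = 354 \cdot 312312 = 110558448$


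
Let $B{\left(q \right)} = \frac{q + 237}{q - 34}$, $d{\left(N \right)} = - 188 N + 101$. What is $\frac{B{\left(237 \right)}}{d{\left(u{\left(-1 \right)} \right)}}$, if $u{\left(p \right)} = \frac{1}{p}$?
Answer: $\frac{474}{58667} \approx 0.0080795$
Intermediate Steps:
$d{\left(N \right)} = 101 - 188 N$
$B{\left(q \right)} = \frac{237 + q}{-34 + q}$
$\frac{B{\left(237 \right)}}{d{\left(u{\left(-1 \right)} \right)}} = \frac{\frac{1}{-34 + 237} \left(237 + 237\right)}{101 - \frac{188}{-1}} = \frac{\frac{1}{203} \cdot 474}{101 - -188} = \frac{\frac{1}{203} \cdot 474}{101 + 188} = \frac{474}{203 \cdot 289} = \frac{474}{203} \cdot \frac{1}{289} = \frac{474}{58667}$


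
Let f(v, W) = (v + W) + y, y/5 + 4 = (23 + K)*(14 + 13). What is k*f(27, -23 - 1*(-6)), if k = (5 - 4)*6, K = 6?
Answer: 23430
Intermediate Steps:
k = 6 (k = 1*6 = 6)
y = 3895 (y = -20 + 5*((23 + 6)*(14 + 13)) = -20 + 5*(29*27) = -20 + 5*783 = -20 + 3915 = 3895)
f(v, W) = 3895 + W + v (f(v, W) = (v + W) + 3895 = (W + v) + 3895 = 3895 + W + v)
k*f(27, -23 - 1*(-6)) = 6*(3895 + (-23 - 1*(-6)) + 27) = 6*(3895 + (-23 + 6) + 27) = 6*(3895 - 17 + 27) = 6*3905 = 23430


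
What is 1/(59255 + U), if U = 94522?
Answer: 1/153777 ≈ 6.5029e-6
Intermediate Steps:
1/(59255 + U) = 1/(59255 + 94522) = 1/153777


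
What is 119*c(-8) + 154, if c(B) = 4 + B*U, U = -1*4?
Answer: 4438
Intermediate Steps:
U = -4
c(B) = 4 - 4*B (c(B) = 4 + B*(-4) = 4 - 4*B)
119*c(-8) + 154 = 119*(4 - 4*(-8)) + 154 = 119*(4 + 32) + 154 = 119*36 + 154 = 4284 + 154 = 4438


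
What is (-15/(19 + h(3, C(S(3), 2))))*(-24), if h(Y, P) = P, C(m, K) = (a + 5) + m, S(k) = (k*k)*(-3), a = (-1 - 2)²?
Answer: 60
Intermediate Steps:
a = 9 (a = (-3)² = 9)
S(k) = -3*k² (S(k) = k²*(-3) = -3*k²)
C(m, K) = 14 + m (C(m, K) = (9 + 5) + m = 14 + m)
(-15/(19 + h(3, C(S(3), 2))))*(-24) = (-15/(19 + (14 - 3*3²)))*(-24) = (-15/(19 + (14 - 3*9)))*(-24) = (-15/(19 + (14 - 27)))*(-24) = (-15/(19 - 13))*(-24) = (-15/6)*(-24) = ((⅙)*(-15))*(-24) = -5/2*(-24) = 60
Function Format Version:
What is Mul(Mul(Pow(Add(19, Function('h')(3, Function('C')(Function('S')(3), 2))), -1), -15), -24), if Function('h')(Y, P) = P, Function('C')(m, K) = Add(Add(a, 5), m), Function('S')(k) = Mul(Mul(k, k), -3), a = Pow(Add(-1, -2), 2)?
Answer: 60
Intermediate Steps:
a = 9 (a = Pow(-3, 2) = 9)
Function('S')(k) = Mul(-3, Pow(k, 2)) (Function('S')(k) = Mul(Pow(k, 2), -3) = Mul(-3, Pow(k, 2)))
Function('C')(m, K) = Add(14, m) (Function('C')(m, K) = Add(Add(9, 5), m) = Add(14, m))
Mul(Mul(Pow(Add(19, Function('h')(3, Function('C')(Function('S')(3), 2))), -1), -15), -24) = Mul(Mul(Pow(Add(19, Add(14, Mul(-3, Pow(3, 2)))), -1), -15), -24) = Mul(Mul(Pow(Add(19, Add(14, Mul(-3, 9))), -1), -15), -24) = Mul(Mul(Pow(Add(19, Add(14, -27)), -1), -15), -24) = Mul(Mul(Pow(Add(19, -13), -1), -15), -24) = Mul(Mul(Pow(6, -1), -15), -24) = Mul(Mul(Rational(1, 6), -15), -24) = Mul(Rational(-5, 2), -24) = 60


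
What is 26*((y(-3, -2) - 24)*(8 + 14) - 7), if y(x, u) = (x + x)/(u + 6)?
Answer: -14768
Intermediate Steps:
y(x, u) = 2*x/(6 + u) (y(x, u) = (2*x)/(6 + u) = 2*x/(6 + u))
26*((y(-3, -2) - 24)*(8 + 14) - 7) = 26*((2*(-3)/(6 - 2) - 24)*(8 + 14) - 7) = 26*((2*(-3)/4 - 24)*22 - 7) = 26*((2*(-3)*(1/4) - 24)*22 - 7) = 26*((-3/2 - 24)*22 - 7) = 26*(-51/2*22 - 7) = 26*(-561 - 7) = 26*(-568) = -14768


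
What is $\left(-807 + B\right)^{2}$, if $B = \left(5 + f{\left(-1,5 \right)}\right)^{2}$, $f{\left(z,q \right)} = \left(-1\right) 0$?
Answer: $611524$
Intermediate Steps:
$f{\left(z,q \right)} = 0$
$B = 25$ ($B = \left(5 + 0\right)^{2} = 5^{2} = 25$)
$\left(-807 + B\right)^{2} = \left(-807 + 25\right)^{2} = \left(-782\right)^{2} = 611524$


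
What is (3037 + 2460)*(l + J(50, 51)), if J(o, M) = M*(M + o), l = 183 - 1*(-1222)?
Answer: 36038332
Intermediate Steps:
l = 1405 (l = 183 + 1222 = 1405)
(3037 + 2460)*(l + J(50, 51)) = (3037 + 2460)*(1405 + 51*(51 + 50)) = 5497*(1405 + 51*101) = 5497*(1405 + 5151) = 5497*6556 = 36038332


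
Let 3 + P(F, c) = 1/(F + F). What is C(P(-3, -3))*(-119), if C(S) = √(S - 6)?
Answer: -119*I*√330/6 ≈ -360.29*I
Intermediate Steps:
P(F, c) = -3 + 1/(2*F) (P(F, c) = -3 + 1/(F + F) = -3 + 1/(2*F))
C(S) = √(-6 + S)
C(P(-3, -3))*(-119) = √(-6 + (-3 + (½)/(-3)))*(-119) = √(-6 + (-3 + (½)*(-⅓)))*(-119) = √(-6 + (-3 - ⅙))*(-119) = √(-6 - 19/6)*(-119) = √(-55/6)*(-119) = (I*√330/6)*(-119) = -119*I*√330/6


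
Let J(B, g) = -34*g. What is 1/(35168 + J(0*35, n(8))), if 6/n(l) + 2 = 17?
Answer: 5/175772 ≈ 2.8446e-5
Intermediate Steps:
n(l) = ⅖ (n(l) = 6/(-2 + 17) = 6/15 = 6*(1/15) = ⅖)
1/(35168 + J(0*35, n(8))) = 1/(35168 - 34*⅖) = 1/(35168 - 68/5) = 1/(175772/5) = 5/175772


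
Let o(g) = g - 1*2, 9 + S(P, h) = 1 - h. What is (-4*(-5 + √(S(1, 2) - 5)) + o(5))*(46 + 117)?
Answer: 3749 - 652*I*√15 ≈ 3749.0 - 2525.2*I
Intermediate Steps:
S(P, h) = -8 - h (S(P, h) = -9 + (1 - h) = -8 - h)
o(g) = -2 + g (o(g) = g - 2 = -2 + g)
(-4*(-5 + √(S(1, 2) - 5)) + o(5))*(46 + 117) = (-4*(-5 + √((-8 - 1*2) - 5)) + (-2 + 5))*(46 + 117) = (-4*(-5 + √((-8 - 2) - 5)) + 3)*163 = (-4*(-5 + √(-10 - 5)) + 3)*163 = (-4*(-5 + √(-15)) + 3)*163 = (-4*(-5 + I*√15) + 3)*163 = ((20 - 4*I*√15) + 3)*163 = (23 - 4*I*√15)*163 = 3749 - 652*I*√15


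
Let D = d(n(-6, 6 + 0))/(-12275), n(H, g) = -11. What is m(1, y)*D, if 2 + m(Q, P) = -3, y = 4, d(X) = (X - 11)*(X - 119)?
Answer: 572/491 ≈ 1.1650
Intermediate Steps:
d(X) = (-119 + X)*(-11 + X) (d(X) = (-11 + X)*(-119 + X) = (-119 + X)*(-11 + X))
m(Q, P) = -5 (m(Q, P) = -2 - 3 = -5)
D = -572/2455 (D = (1309 + (-11)² - 130*(-11))/(-12275) = (1309 + 121 + 1430)*(-1/12275) = 2860*(-1/12275) = -572/2455 ≈ -0.23299)
m(1, y)*D = -5*(-572/2455) = 572/491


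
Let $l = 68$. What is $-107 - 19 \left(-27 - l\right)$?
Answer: $1698$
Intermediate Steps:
$-107 - 19 \left(-27 - l\right) = -107 - 19 \left(-27 - 68\right) = -107 - -1805 = -107 + 1805 = 1698$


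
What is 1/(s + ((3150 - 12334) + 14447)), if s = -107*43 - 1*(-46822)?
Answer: 1/47484 ≈ 2.1060e-5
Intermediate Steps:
s = 42221 (s = -4601 + 46822 = 42221)
1/(s + ((3150 - 12334) + 14447)) = 1/(42221 + ((3150 - 12334) + 14447)) = 1/(42221 + (-9184 + 14447)) = 1/(42221 + 5263) = 1/47484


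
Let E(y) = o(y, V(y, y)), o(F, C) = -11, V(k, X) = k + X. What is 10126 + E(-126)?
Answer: 10115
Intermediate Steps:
V(k, X) = X + k
E(y) = -11
10126 + E(-126) = 10126 - 11 = 10115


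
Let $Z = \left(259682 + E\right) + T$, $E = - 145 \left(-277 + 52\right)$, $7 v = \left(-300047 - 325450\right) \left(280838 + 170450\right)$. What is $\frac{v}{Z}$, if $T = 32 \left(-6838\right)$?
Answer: $- \frac{94093096712}{171479} \approx -5.4872 \cdot 10^{5}$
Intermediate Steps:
$T = -218816$
$v = - \frac{282279290136}{7}$ ($v = \frac{\left(-300047 - 325450\right) \left(280838 + 170450\right)}{7} = \frac{\left(-625497\right) 451288}{7} = \frac{1}{7} \left(-282279290136\right) = - \frac{282279290136}{7} \approx -4.0326 \cdot 10^{10}$)
$E = 32625$ ($E = \left(-145\right) \left(-225\right) = 32625$)
$Z = 73491$ ($Z = \left(259682 + 32625\right) - 218816 = 292307 - 218816 = 73491$)
$\frac{v}{Z} = - \frac{282279290136}{7 \cdot 73491} = \left(- \frac{282279290136}{7}\right) \frac{1}{73491} = - \frac{94093096712}{171479}$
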